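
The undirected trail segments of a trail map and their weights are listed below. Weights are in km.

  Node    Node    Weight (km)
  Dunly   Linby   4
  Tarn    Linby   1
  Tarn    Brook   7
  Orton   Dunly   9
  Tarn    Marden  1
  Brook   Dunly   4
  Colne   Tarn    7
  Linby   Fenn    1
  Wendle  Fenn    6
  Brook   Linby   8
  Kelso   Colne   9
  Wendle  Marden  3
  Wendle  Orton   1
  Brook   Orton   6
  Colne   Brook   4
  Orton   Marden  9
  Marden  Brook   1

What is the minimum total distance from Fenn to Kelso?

17 km

Candidate routes:
Fenn - Linby - Dunly - Brook - Colne - Kelso: 1+4+4+4+9 = 22
Fenn - Linby - Tarn - Colne - Kelso: 1+1+7+9 = 18
Fenn - Linby - Tarn - Marden - Brook - Colne - Kelso: 1+1+1+1+4+9 = 17
Cheapest is Fenn - Linby - Tarn - Marden - Brook - Colne - Kelso at 17 km.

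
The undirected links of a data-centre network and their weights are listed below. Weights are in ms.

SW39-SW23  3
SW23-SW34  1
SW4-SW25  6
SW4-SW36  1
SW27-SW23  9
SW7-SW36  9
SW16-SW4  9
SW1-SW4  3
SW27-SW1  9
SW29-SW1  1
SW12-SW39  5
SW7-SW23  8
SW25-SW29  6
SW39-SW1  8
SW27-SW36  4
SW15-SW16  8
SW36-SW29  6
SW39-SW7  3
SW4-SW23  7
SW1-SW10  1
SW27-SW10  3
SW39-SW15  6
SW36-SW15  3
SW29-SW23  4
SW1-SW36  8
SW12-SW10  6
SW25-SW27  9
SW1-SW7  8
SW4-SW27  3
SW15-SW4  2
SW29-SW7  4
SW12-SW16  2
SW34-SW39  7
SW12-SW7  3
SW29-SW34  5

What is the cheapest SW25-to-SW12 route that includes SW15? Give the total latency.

Shortest SW25→SW15: SW25–SW4–SW15 = 8
Best SW15 to SW12: SW15–SW16–SW12 costing 10
Total via SW15: 8 + 10 = 18 ms.

18 ms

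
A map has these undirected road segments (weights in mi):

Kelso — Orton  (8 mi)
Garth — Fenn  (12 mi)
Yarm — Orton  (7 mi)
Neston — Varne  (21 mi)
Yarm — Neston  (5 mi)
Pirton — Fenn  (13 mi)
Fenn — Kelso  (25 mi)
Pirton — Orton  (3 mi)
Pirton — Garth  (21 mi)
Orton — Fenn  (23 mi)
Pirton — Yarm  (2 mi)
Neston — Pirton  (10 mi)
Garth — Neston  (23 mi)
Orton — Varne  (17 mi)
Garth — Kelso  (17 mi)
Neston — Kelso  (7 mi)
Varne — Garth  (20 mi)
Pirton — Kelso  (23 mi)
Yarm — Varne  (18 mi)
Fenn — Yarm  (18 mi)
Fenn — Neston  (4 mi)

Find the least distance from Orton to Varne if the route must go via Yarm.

Shortest Orton→Yarm: Orton → Pirton → Yarm = 5
Shortest Yarm→Varne: Yarm → Varne = 18
Total via Yarm: 5 + 18 = 23 mi.

23 mi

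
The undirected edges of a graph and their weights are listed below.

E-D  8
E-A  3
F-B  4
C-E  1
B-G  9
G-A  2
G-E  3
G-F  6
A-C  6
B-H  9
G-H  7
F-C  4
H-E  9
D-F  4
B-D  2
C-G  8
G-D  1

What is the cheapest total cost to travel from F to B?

4

Enumerating some paths:
F–D–B: 4+2 = 6
F–B: 4 = 4
F–G–D–B: 6+1+2 = 9
The minimum is 4 via F–B.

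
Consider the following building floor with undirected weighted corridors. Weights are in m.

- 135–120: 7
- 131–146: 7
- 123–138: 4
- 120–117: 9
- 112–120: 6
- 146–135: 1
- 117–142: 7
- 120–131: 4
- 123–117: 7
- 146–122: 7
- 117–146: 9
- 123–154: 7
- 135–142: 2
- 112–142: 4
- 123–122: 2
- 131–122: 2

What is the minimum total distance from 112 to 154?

Candidate routes:
112–142–135–146–131–122–123–154: 4+2+1+7+2+2+7 = 25
112–120–131–122–123–154: 6+4+2+2+7 = 21
112–142–135–146–122–123–154: 4+2+1+7+2+7 = 23
The minimum is 21 m via 112–120–131–122–123–154.

21 m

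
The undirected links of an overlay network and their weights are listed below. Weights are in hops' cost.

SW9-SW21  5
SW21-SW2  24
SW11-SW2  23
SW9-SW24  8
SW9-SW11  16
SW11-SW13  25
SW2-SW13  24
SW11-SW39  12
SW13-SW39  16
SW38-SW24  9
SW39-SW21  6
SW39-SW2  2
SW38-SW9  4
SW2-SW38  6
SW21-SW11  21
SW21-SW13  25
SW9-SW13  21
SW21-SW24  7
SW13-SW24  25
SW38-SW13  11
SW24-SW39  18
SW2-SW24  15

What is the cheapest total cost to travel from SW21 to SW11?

18 hops' cost

Settle nodes by increasing distance from SW21:
SW21: 0
SW9: 5  (via SW21)
SW39: 6  (via SW21)
SW24: 7  (via SW21)
SW2: 8  (via SW39)
SW38: 9  (via SW9)
SW11: 18  (via SW39)
Shortest route: SW21–SW39–SW11 = 18 hops' cost.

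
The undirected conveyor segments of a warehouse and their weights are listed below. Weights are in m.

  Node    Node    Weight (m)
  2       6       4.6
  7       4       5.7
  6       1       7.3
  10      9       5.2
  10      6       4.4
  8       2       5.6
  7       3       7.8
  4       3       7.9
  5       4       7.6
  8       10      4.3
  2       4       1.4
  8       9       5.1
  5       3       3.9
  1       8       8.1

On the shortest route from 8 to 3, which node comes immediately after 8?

Candidate routes:
8 - 2 - 4 - 5 - 3: 5.6+1.4+7.6+3.9 = 18.5
8 - 2 - 4 - 3: 5.6+1.4+7.9 = 14.9
Cheapest is 8 - 2 - 4 - 3 at 14.9 m.
So from 8 the first move is to 2.

2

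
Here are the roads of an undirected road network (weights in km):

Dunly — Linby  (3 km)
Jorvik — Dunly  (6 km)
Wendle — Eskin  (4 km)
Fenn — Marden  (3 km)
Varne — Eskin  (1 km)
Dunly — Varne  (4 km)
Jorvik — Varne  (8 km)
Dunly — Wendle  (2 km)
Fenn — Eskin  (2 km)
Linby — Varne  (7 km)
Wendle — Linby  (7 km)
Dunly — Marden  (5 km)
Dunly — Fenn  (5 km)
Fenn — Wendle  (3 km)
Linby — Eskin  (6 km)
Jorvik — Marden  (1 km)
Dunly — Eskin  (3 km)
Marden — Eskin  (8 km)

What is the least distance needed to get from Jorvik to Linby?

9 km

Enumerating some paths:
Jorvik - Marden - Fenn - Eskin - Linby: 1+3+2+6 = 12
Jorvik - Marden - Fenn - Eskin - Dunly - Linby: 1+3+2+3+3 = 12
Jorvik - Marden - Fenn - Dunly - Linby: 1+3+5+3 = 12
Jorvik - Dunly - Linby: 6+3 = 9
Cheapest is Jorvik - Dunly - Linby at 9 km.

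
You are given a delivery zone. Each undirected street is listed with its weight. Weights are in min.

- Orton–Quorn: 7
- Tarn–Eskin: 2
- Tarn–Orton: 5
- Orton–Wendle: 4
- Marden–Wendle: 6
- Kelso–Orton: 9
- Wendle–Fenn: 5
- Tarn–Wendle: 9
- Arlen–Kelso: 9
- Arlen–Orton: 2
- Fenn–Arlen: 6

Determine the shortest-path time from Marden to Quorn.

17 min

Shortest distances from Marden:
Marden: 0
Wendle: 6  (via Marden)
Orton: 10  (via Wendle)
Fenn: 11  (via Wendle)
Arlen: 12  (via Orton)
Tarn: 15  (via Wendle)
Quorn: 17  (via Orton)
Shortest route: Marden → Wendle → Orton → Quorn = 17 min.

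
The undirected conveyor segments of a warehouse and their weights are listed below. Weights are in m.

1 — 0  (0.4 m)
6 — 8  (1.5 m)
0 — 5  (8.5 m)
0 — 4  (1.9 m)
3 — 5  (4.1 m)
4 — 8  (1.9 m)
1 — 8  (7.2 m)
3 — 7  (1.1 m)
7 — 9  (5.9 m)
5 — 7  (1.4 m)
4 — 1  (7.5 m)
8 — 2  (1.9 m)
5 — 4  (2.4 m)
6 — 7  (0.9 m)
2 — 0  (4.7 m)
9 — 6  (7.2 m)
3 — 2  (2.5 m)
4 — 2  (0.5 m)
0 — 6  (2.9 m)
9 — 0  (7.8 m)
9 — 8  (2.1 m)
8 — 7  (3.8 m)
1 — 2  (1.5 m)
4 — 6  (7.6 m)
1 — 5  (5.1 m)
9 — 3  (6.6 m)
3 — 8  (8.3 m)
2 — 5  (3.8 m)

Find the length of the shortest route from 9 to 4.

Enumerating some paths:
9–8–4: 2.1+1.9 = 4
9–8–2–4: 2.1+1.9+0.5 = 4.5
Cheapest is 9–8–4 at 4 m.

4 m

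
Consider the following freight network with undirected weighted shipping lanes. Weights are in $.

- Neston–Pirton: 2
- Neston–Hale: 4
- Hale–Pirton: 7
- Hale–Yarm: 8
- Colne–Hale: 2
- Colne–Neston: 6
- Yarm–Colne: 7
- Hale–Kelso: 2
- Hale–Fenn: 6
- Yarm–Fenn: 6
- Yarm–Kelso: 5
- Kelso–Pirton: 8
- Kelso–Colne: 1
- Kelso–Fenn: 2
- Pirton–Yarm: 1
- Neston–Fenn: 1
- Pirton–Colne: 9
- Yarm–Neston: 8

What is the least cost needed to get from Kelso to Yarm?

$5

Compare a few routes:
Kelso → Fenn → Yarm: 2+6 = 8
Kelso → Fenn → Neston → Pirton → Yarm: 2+1+2+1 = 6
Kelso → Yarm: 5 = 5
Cheapest is Kelso → Yarm at $5.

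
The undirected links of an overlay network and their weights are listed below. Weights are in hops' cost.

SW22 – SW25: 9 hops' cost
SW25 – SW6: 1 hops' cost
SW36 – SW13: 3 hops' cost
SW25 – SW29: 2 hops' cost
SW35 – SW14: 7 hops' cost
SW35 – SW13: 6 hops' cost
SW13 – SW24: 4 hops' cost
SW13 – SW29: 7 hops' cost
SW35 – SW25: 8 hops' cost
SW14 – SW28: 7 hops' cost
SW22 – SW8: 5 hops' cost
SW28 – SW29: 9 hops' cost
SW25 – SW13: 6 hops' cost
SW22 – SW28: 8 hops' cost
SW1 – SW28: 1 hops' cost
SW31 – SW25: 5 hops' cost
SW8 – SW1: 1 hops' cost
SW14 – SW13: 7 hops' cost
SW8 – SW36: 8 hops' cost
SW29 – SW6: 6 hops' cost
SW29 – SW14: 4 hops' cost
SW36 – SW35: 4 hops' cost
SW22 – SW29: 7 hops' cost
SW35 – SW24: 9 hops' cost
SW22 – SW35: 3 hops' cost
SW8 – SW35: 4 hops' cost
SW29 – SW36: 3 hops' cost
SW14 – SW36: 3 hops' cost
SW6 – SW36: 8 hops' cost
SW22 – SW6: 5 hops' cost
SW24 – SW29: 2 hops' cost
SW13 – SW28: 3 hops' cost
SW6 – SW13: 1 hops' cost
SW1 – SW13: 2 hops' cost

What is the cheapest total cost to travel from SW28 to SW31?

Running Dijkstra from SW28:
SW28: 0
SW1: 1  (via SW28)
SW8: 2  (via SW1)
SW13: 3  (via SW28)
SW6: 4  (via SW13)
SW25: 5  (via SW6)
SW35: 6  (via SW8)
SW36: 6  (via SW13)
SW24: 7  (via SW13)
SW29: 7  (via SW25)
SW14: 7  (via SW28)
SW22: 7  (via SW8)
SW31: 10  (via SW25)
Shortest route: SW28–SW13–SW6–SW25–SW31 = 10 hops' cost.

10 hops' cost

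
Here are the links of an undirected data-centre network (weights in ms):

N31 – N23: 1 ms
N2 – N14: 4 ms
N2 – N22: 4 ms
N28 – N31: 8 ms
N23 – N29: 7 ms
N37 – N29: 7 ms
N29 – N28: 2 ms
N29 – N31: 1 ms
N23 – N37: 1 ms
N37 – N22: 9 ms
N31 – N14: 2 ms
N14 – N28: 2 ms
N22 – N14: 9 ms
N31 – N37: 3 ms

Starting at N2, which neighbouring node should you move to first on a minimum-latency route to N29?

N14

Candidate routes:
N2 → N14 → N28 → N29: 4+2+2 = 8
N2 → N14 → N28 → N31 → N29: 4+2+8+1 = 15
N2 → N14 → N31 → N23 → N29: 4+2+1+7 = 14
N2 → N14 → N31 → N29: 4+2+1 = 7
Cheapest is N2 → N14 → N31 → N29 at 7 ms.
So from N2 the first move is to N14.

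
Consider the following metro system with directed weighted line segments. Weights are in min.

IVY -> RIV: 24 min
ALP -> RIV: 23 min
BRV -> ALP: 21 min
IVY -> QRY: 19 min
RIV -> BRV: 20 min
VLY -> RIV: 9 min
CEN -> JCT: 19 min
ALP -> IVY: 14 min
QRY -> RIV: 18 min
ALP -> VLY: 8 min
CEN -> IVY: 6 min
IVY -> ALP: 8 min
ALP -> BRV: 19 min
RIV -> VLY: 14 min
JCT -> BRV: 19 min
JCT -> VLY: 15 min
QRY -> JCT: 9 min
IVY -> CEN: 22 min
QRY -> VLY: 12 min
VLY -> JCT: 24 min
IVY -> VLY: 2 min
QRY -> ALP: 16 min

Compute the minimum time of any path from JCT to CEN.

Enumerating some paths:
JCT → VLY → RIV → BRV → ALP → IVY → CEN: 15+9+20+21+14+22 = 101
JCT → BRV → ALP → IVY → CEN: 19+21+14+22 = 76
Cheapest is JCT → BRV → ALP → IVY → CEN at 76 min.

76 min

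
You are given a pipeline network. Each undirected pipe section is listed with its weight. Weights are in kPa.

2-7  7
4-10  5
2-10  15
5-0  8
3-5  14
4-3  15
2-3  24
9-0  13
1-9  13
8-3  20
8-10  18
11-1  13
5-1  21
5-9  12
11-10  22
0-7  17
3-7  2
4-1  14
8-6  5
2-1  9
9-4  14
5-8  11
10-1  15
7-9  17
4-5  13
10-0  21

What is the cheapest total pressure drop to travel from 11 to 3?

Shortest distances from 11:
11: 0
1: 13  (via 11)
2: 22  (via 1)
10: 22  (via 11)
9: 26  (via 1)
4: 27  (via 1)
7: 29  (via 2)
3: 31  (via 7)
Shortest route: 11–1–2–7–3 = 31 kPa.

31 kPa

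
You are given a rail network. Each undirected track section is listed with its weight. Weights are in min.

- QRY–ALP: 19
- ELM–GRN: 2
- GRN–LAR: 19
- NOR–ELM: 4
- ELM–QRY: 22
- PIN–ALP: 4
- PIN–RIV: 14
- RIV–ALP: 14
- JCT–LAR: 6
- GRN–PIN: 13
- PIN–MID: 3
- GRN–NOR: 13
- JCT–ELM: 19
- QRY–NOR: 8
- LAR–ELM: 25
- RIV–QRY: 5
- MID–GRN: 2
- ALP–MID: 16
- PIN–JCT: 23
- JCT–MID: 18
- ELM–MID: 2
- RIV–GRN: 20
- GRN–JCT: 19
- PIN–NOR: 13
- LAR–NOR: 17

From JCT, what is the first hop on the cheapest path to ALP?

Enumerating some paths:
JCT–PIN–ALP: 23+4 = 27
JCT–MID–PIN–ALP: 18+3+4 = 25
JCT–GRN–MID–PIN–ALP: 19+2+3+4 = 28
JCT–ELM–MID–PIN–ALP: 19+2+3+4 = 28
The minimum is 25 min via JCT–MID–PIN–ALP.
So from JCT the first move is to MID.

MID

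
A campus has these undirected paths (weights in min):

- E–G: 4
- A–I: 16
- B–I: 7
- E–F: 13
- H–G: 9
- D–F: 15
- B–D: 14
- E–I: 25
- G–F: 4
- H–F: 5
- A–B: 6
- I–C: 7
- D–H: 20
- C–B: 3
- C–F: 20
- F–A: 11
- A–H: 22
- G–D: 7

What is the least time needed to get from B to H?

Running Dijkstra from B:
B: 0
C: 3  (via B)
A: 6  (via B)
I: 7  (via B)
D: 14  (via B)
F: 17  (via A)
G: 21  (via D)
H: 22  (via F)
Shortest route: B–A–F–H = 22 min.

22 min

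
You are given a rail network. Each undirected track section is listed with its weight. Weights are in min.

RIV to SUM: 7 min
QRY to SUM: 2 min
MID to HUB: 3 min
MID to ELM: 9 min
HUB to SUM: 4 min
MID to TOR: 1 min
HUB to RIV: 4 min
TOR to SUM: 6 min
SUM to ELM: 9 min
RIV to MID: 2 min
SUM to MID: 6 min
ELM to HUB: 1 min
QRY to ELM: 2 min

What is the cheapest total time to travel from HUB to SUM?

4 min

Candidate routes:
HUB → MID → SUM: 3+6 = 9
HUB → MID → TOR → SUM: 3+1+6 = 10
HUB → SUM: 4 = 4
HUB → ELM → QRY → SUM: 1+2+2 = 5
Cheapest is HUB → SUM at 4 min.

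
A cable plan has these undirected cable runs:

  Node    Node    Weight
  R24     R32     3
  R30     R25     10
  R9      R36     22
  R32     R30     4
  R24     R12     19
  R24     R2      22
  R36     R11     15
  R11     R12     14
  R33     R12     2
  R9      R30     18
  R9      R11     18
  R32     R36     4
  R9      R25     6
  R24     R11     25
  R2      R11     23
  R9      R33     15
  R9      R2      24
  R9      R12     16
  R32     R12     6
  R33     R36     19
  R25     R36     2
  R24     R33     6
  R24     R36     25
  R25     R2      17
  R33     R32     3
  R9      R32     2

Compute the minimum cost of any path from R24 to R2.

22

Compare a few routes:
R24 - R2: 22 = 22
R24 - R32 - R9 - R25 - R2: 3+2+6+17 = 28
R24 - R32 - R9 - R2: 3+2+24 = 29
R24 - R32 - R36 - R25 - R2: 3+4+2+17 = 26
The minimum is 22 via R24 - R2.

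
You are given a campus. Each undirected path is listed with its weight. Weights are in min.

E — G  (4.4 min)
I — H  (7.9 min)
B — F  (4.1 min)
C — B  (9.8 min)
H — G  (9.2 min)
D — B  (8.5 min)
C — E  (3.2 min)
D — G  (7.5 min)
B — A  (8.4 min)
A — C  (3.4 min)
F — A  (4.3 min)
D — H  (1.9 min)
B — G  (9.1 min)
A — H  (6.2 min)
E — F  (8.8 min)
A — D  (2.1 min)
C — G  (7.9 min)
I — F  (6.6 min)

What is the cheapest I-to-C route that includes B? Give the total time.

20.5 min

Shortest I→B: I → F → B = 10.7
Best B to C: B → C costing 9.8
Total via B: 10.7 + 9.8 = 20.5 min.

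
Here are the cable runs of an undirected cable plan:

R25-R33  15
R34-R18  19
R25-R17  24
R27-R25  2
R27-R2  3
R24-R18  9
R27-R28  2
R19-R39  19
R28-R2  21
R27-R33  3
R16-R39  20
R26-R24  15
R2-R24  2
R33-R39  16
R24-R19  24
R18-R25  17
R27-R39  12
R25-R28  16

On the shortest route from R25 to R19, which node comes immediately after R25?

R27

Candidate routes:
R25 - R27 - R39 - R19: 2+12+19 = 33
R25 - R27 - R2 - R24 - R19: 2+3+2+24 = 31
The minimum is 31 via R25 - R27 - R2 - R24 - R19.
So from R25 the first move is to R27.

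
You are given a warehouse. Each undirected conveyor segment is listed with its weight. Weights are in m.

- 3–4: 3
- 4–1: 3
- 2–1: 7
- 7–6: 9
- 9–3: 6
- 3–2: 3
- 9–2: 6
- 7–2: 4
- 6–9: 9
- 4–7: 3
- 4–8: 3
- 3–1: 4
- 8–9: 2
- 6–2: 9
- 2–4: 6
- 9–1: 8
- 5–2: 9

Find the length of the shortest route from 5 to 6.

18 m

Compare a few routes:
5–2–6: 9+9 = 18
5–2–7–6: 9+4+9 = 22
The minimum is 18 m via 5–2–6.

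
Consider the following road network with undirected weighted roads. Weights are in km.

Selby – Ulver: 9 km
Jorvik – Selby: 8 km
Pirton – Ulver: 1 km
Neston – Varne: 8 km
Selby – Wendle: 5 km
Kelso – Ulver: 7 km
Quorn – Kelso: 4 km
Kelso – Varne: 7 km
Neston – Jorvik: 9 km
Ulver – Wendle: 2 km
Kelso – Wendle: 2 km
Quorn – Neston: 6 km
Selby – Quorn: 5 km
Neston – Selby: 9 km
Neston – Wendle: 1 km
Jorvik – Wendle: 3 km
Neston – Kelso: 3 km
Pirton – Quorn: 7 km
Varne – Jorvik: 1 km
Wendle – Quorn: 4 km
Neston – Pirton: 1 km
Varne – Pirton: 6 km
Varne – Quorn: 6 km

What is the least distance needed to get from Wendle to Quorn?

Shortest distances from Wendle:
Wendle: 0
Neston: 1  (via Wendle)
Ulver: 2  (via Wendle)
Pirton: 2  (via Neston)
Kelso: 2  (via Wendle)
Jorvik: 3  (via Wendle)
Varne: 4  (via Jorvik)
Quorn: 4  (via Wendle)
Shortest route: Wendle–Quorn = 4 km.

4 km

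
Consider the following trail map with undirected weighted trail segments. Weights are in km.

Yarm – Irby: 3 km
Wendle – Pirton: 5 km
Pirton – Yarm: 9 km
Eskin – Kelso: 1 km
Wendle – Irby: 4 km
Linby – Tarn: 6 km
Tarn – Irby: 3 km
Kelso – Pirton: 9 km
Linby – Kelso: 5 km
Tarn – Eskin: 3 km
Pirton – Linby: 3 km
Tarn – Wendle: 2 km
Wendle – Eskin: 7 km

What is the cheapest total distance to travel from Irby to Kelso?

7 km

Compare a few routes:
Irby - Wendle - Tarn - Eskin - Kelso: 4+2+3+1 = 10
Irby - Tarn - Eskin - Kelso: 3+3+1 = 7
Cheapest is Irby - Tarn - Eskin - Kelso at 7 km.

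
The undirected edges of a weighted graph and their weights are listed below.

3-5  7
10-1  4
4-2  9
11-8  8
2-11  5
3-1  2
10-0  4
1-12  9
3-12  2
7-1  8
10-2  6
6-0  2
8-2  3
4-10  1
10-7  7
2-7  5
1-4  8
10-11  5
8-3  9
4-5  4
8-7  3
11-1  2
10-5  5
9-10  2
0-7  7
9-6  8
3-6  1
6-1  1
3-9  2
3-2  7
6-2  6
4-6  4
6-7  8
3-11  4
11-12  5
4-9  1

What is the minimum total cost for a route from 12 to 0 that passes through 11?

Best 12 to 11: 12 → 11 costing 5
Best 11 to 0: 11 → 1 → 6 → 0 costing 5
Total via 11: 5 + 5 = 10.

10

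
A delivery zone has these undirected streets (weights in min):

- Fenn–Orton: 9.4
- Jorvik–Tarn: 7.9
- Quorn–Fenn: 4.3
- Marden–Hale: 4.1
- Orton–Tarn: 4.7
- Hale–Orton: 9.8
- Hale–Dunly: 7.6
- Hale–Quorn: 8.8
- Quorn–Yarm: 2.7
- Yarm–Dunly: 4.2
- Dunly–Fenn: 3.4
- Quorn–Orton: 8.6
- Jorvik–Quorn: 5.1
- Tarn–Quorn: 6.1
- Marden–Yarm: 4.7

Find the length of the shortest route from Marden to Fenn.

Enumerating some paths:
Marden - Hale - Dunly - Fenn: 4.1+7.6+3.4 = 15.1
Marden - Yarm - Quorn - Fenn: 4.7+2.7+4.3 = 11.7
Marden - Yarm - Dunly - Fenn: 4.7+4.2+3.4 = 12.3
Marden - Hale - Quorn - Fenn: 4.1+8.8+4.3 = 17.2
The minimum is 11.7 min via Marden - Yarm - Quorn - Fenn.

11.7 min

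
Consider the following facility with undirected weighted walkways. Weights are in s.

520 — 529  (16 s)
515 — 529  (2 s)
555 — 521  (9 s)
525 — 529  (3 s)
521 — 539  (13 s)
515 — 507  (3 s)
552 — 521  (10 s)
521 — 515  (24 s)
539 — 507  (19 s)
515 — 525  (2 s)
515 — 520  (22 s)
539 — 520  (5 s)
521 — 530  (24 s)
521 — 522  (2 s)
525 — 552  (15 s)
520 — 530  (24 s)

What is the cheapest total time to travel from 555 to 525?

Running Dijkstra from 555:
555: 0
521: 9  (via 555)
522: 11  (via 521)
552: 19  (via 521)
539: 22  (via 521)
520: 27  (via 539)
530: 33  (via 521)
515: 33  (via 521)
525: 34  (via 552)
Shortest route: 555 → 521 → 552 → 525 = 34 s.

34 s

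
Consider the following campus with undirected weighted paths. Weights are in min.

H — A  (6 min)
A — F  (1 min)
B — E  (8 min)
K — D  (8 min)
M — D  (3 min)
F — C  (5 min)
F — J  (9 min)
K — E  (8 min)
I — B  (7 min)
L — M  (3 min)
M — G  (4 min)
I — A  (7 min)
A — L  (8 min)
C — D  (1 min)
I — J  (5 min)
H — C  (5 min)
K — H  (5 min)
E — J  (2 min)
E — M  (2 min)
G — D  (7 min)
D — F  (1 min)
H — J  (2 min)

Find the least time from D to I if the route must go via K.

20 min

Shortest D→K: D–K = 8
Shortest K→I: K–H–J–I = 12
Total via K: 8 + 12 = 20 min.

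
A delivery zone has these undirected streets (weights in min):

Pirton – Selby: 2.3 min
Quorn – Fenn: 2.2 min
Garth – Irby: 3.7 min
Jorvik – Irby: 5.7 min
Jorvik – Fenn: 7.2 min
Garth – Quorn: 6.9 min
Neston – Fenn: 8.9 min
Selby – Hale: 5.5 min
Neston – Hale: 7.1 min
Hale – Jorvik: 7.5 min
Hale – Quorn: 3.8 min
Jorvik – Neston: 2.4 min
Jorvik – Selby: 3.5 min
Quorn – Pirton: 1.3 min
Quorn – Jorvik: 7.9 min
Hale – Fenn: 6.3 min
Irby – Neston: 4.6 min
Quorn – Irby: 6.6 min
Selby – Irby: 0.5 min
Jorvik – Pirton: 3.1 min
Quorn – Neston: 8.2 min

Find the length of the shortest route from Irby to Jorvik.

4 min

Shortest distances from Irby:
Irby: 0
Selby: 0.5  (via Irby)
Pirton: 2.8  (via Selby)
Garth: 3.7  (via Irby)
Jorvik: 4  (via Selby)
Shortest route: Irby–Selby–Jorvik = 4 min.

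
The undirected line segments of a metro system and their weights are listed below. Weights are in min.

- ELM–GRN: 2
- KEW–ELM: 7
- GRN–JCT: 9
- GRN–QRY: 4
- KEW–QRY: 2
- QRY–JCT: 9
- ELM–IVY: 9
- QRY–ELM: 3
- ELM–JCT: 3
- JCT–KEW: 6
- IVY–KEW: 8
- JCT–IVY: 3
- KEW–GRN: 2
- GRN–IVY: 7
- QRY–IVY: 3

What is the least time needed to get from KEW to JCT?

Running Dijkstra from KEW:
KEW: 0
GRN: 2  (via KEW)
QRY: 2  (via KEW)
ELM: 4  (via GRN)
IVY: 5  (via QRY)
JCT: 6  (via KEW)
Shortest route: KEW–JCT = 6 min.

6 min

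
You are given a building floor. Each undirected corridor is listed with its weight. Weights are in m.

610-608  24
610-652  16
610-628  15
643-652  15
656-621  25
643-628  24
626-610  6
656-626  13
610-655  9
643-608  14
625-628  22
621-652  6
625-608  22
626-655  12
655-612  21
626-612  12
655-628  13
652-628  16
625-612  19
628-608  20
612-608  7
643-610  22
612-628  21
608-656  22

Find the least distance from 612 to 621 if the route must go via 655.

Shortest 612→655: 612 → 655 = 21
Shortest 655→621: 655 → 610 → 652 → 621 = 31
Total via 655: 21 + 31 = 52 m.

52 m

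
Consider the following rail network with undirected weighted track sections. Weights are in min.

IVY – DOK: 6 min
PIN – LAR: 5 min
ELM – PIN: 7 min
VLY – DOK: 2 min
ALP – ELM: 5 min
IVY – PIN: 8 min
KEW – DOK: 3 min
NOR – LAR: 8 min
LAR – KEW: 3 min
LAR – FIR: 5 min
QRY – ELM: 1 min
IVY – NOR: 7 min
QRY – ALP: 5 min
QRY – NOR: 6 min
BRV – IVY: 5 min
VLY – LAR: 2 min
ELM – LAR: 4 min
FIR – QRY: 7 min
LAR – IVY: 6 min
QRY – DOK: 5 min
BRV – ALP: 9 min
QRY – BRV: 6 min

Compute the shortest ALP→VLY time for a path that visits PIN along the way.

19 min

Shortest ALP→PIN: ALP–ELM–PIN = 12
Best PIN to VLY: PIN–LAR–VLY costing 7
Total via PIN: 12 + 7 = 19 min.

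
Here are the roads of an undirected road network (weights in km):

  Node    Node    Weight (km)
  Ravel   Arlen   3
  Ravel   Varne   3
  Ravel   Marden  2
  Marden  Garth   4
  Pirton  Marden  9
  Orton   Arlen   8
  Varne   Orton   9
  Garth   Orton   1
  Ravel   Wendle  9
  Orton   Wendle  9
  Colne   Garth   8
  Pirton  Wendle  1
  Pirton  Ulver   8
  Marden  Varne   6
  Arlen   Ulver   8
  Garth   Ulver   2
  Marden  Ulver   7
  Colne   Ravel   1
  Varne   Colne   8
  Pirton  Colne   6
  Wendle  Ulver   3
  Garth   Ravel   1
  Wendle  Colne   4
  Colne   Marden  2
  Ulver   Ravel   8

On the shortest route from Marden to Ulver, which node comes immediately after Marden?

Ravel

Candidate routes:
Marden–Ulver: 7 = 7
Marden–Colne–Ravel–Garth–Ulver: 2+1+1+2 = 6
Marden–Garth–Ulver: 4+2 = 6
Marden–Ravel–Garth–Ulver: 2+1+2 = 5
The minimum is 5 km via Marden–Ravel–Garth–Ulver.
So from Marden the first move is to Ravel.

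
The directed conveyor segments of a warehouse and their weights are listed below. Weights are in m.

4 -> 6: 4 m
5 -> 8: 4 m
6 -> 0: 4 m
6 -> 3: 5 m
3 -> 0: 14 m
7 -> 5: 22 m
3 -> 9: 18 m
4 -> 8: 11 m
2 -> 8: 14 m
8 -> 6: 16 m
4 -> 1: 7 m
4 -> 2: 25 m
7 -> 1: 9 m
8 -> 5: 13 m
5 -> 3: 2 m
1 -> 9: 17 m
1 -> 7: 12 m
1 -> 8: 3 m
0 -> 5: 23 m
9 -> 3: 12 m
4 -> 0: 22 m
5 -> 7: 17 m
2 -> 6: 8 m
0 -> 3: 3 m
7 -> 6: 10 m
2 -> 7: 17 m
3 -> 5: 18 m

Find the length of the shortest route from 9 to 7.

Candidate routes:
9 - 3 - 0 - 5 - 7: 12+14+23+17 = 66
9 - 3 - 5 - 7: 12+18+17 = 47
Cheapest is 9 - 3 - 5 - 7 at 47 m.

47 m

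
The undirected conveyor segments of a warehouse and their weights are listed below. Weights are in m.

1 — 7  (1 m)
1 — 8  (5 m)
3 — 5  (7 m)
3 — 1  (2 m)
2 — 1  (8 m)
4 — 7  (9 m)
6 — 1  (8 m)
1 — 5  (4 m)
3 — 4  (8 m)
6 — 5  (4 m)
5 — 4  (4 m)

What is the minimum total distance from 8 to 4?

13 m

Settle nodes by increasing distance from 8:
8: 0
1: 5  (via 8)
7: 6  (via 1)
3: 7  (via 1)
5: 9  (via 1)
2: 13  (via 1)
4: 13  (via 5)
Shortest route: 8 → 1 → 5 → 4 = 13 m.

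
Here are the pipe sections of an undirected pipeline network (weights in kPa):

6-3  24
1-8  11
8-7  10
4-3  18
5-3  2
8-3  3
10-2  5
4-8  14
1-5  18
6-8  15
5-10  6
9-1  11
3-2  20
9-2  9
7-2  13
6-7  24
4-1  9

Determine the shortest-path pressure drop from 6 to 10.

26 kPa

Running Dijkstra from 6:
6: 0
8: 15  (via 6)
3: 18  (via 8)
5: 20  (via 3)
7: 24  (via 6)
1: 26  (via 8)
10: 26  (via 5)
Shortest route: 6–8–3–5–10 = 26 kPa.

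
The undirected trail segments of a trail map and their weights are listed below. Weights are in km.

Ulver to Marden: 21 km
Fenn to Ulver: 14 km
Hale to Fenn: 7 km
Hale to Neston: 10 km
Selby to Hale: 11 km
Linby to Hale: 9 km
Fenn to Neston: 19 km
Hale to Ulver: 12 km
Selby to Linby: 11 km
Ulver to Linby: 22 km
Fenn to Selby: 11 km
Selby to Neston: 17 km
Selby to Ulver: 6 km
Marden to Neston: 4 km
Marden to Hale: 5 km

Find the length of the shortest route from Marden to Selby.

Compare a few routes:
Marden–Hale–Selby: 5+11 = 16
Marden–Hale–Ulver–Selby: 5+12+6 = 23
Marden–Neston–Selby: 4+17 = 21
Marden–Hale–Fenn–Selby: 5+7+11 = 23
Cheapest is Marden–Hale–Selby at 16 km.

16 km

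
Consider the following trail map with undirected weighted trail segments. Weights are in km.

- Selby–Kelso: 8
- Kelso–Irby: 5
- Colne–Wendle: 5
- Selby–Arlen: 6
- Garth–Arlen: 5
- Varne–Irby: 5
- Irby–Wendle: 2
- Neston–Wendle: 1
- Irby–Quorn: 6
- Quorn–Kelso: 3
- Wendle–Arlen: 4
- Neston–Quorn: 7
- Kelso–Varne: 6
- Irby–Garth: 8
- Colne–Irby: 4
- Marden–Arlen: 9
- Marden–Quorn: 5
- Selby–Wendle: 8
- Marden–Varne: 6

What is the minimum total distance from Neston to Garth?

Running Dijkstra from Neston:
Neston: 0
Wendle: 1  (via Neston)
Irby: 3  (via Wendle)
Arlen: 5  (via Wendle)
Colne: 6  (via Wendle)
Quorn: 7  (via Neston)
Varne: 8  (via Irby)
Kelso: 8  (via Irby)
Selby: 9  (via Wendle)
Garth: 10  (via Arlen)
Shortest route: Neston–Wendle–Arlen–Garth = 10 km.

10 km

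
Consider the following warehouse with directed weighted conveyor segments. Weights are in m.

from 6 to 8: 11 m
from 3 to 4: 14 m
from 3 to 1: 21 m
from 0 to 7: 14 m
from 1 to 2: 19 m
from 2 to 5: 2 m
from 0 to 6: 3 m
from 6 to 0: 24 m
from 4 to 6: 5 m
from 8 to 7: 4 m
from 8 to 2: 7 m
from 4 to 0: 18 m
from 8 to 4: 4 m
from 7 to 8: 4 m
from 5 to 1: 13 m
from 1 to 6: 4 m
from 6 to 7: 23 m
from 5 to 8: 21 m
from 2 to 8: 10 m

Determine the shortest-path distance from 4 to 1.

Settle nodes by increasing distance from 4:
4: 0
6: 5  (via 4)
8: 16  (via 6)
0: 18  (via 4)
7: 20  (via 8)
2: 23  (via 8)
5: 25  (via 2)
1: 38  (via 5)
Shortest route: 4–6–8–2–5–1 = 38 m.

38 m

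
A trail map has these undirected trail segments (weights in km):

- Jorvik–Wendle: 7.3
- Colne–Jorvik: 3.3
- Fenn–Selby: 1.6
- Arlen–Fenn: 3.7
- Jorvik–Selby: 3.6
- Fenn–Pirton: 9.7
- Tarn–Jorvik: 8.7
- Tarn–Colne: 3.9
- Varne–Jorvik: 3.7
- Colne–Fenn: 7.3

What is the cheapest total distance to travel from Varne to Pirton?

Shortest distances from Varne:
Varne: 0
Jorvik: 3.7  (via Varne)
Colne: 7  (via Jorvik)
Selby: 7.3  (via Jorvik)
Fenn: 8.9  (via Selby)
Tarn: 10.9  (via Colne)
Wendle: 11  (via Jorvik)
Arlen: 12.6  (via Fenn)
Pirton: 18.6  (via Fenn)
Shortest route: Varne–Jorvik–Selby–Fenn–Pirton = 18.6 km.

18.6 km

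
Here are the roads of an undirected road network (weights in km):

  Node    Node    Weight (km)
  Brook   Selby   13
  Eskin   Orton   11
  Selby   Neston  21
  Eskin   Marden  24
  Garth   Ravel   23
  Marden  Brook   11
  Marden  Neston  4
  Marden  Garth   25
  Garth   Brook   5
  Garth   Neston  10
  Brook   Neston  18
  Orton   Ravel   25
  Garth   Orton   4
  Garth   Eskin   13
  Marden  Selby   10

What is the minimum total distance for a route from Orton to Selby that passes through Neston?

Shortest Orton→Neston: Orton–Garth–Neston = 14
Best Neston to Selby: Neston–Marden–Selby costing 14
Total via Neston: 14 + 14 = 28 km.

28 km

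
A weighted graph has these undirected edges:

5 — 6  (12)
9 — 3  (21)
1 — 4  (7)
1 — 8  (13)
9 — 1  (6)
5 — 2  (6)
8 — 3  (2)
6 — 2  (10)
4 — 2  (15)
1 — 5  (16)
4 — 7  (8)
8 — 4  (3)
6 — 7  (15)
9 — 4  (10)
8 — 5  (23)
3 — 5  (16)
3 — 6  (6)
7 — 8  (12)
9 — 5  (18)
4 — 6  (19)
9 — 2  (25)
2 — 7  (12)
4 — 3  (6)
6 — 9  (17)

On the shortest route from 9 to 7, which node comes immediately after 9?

Compare a few routes:
9 → 1 → 4 → 8 → 7: 6+7+3+12 = 28
9 → 4 → 8 → 7: 10+3+12 = 25
9 → 1 → 4 → 7: 6+7+8 = 21
9 → 4 → 7: 10+8 = 18
Cheapest is 9 → 4 → 7 at 18.
So from 9 the first move is to 4.

4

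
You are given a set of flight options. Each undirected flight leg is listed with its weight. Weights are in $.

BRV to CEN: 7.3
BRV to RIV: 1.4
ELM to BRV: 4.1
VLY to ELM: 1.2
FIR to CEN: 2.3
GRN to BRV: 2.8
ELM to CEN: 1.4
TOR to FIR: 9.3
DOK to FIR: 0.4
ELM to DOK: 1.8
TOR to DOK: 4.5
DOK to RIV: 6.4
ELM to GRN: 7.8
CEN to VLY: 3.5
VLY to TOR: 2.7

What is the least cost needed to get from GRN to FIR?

Candidate routes:
GRN → BRV → ELM → DOK → FIR: 2.8+4.1+1.8+0.4 = 9.1
GRN → BRV → ELM → CEN → FIR: 2.8+4.1+1.4+2.3 = 10.6
GRN → ELM → DOK → FIR: 7.8+1.8+0.4 = 10
The minimum is $9.1 via GRN → BRV → ELM → DOK → FIR.

$9.1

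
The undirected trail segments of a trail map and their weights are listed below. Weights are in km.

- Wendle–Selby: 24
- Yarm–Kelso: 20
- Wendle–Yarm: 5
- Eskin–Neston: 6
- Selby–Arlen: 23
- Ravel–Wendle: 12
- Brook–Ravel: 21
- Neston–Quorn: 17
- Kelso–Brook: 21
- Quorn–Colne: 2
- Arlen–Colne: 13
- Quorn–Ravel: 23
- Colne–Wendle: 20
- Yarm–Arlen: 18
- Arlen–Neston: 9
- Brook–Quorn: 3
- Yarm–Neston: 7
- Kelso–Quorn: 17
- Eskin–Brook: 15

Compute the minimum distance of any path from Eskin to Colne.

Shortest distances from Eskin:
Eskin: 0
Neston: 6  (via Eskin)
Yarm: 13  (via Neston)
Brook: 15  (via Eskin)
Arlen: 15  (via Neston)
Wendle: 18  (via Yarm)
Quorn: 18  (via Brook)
Colne: 20  (via Quorn)
Shortest route: Eskin–Brook–Quorn–Colne = 20 km.

20 km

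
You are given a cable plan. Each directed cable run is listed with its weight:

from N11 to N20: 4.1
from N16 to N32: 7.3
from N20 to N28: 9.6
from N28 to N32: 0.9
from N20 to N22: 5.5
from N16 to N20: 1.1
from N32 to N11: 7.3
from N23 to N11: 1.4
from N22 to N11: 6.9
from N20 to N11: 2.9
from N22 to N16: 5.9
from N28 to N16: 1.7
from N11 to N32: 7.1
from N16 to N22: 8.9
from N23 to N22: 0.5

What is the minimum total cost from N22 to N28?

16.6

Running Dijkstra from N22:
N22: 0
N16: 5.9  (via N22)
N11: 6.9  (via N22)
N20: 7  (via N16)
N32: 13.2  (via N16)
N28: 16.6  (via N20)
Shortest route: N22–N16–N20–N28 = 16.6.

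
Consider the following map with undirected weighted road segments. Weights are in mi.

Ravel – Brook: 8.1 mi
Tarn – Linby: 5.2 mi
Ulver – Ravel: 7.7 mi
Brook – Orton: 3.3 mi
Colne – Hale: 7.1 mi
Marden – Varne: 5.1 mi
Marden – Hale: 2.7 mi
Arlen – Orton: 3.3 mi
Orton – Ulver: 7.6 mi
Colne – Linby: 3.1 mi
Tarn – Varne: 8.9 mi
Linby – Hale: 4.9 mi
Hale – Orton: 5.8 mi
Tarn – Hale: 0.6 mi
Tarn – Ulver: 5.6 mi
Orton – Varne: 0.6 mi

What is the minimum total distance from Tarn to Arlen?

Compare a few routes:
Tarn - Hale - Orton - Arlen: 0.6+5.8+3.3 = 9.7
Tarn - Hale - Marden - Varne - Orton - Arlen: 0.6+2.7+5.1+0.6+3.3 = 12.3
Cheapest is Tarn - Hale - Orton - Arlen at 9.7 mi.

9.7 mi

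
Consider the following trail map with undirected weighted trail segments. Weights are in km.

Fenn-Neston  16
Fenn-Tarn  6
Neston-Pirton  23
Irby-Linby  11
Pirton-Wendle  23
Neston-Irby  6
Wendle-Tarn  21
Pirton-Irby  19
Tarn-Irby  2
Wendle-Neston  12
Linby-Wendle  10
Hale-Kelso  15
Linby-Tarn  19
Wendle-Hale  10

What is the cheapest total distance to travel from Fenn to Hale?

Settle nodes by increasing distance from Fenn:
Fenn: 0
Tarn: 6  (via Fenn)
Irby: 8  (via Tarn)
Neston: 14  (via Irby)
Linby: 19  (via Irby)
Wendle: 26  (via Neston)
Pirton: 27  (via Irby)
Hale: 36  (via Wendle)
Shortest route: Fenn–Tarn–Irby–Neston–Wendle–Hale = 36 km.

36 km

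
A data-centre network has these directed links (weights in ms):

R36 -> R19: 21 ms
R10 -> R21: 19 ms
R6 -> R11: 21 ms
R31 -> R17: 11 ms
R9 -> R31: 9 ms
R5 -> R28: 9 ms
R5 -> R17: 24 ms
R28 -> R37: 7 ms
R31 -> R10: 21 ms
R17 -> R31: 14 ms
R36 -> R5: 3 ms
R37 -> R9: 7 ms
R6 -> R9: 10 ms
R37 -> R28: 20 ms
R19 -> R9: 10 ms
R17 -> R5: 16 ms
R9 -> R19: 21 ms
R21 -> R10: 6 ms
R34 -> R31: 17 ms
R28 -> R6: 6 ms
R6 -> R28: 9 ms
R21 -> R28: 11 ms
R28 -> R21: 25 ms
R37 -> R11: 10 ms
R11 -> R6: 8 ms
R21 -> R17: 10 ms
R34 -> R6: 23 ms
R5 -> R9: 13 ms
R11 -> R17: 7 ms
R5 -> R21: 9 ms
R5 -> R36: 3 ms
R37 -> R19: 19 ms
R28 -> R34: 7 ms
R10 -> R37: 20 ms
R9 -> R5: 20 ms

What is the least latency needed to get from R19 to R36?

33 ms

Candidate routes:
R19 → R9 → R5 → R36: 10+20+3 = 33
R19 → R9 → R31 → R17 → R5 → R36: 10+9+11+16+3 = 49
The minimum is 33 ms via R19 → R9 → R5 → R36.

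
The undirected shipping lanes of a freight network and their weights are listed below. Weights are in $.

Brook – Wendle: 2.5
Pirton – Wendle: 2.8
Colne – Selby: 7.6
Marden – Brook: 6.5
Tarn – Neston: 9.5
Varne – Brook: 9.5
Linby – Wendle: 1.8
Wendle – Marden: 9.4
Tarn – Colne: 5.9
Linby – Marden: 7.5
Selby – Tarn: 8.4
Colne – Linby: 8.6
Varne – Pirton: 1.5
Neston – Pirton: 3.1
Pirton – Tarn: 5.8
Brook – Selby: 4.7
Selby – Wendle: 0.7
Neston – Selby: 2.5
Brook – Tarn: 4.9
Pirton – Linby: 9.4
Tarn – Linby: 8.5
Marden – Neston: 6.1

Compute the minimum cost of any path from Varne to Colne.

$12.6

Compare a few routes:
Varne → Pirton → Wendle → Selby → Colne: 1.5+2.8+0.7+7.6 = 12.6
Varne → Pirton → Tarn → Colne: 1.5+5.8+5.9 = 13.2
Varne → Pirton → Wendle → Linby → Colne: 1.5+2.8+1.8+8.6 = 14.7
Varne → Pirton → Neston → Selby → Colne: 1.5+3.1+2.5+7.6 = 14.7
Cheapest is Varne → Pirton → Wendle → Selby → Colne at $12.6.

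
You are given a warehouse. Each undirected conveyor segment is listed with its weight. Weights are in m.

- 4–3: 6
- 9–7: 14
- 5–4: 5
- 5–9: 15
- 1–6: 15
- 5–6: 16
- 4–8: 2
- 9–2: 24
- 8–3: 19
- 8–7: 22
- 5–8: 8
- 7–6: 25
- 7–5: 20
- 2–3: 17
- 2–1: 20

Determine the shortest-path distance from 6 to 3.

27 m

Candidate routes:
6 - 5 - 8 - 3: 16+8+19 = 43
6 - 5 - 4 - 3: 16+5+6 = 27
6 - 5 - 4 - 8 - 3: 16+5+2+19 = 42
6 - 5 - 8 - 4 - 3: 16+8+2+6 = 32
The minimum is 27 m via 6 - 5 - 4 - 3.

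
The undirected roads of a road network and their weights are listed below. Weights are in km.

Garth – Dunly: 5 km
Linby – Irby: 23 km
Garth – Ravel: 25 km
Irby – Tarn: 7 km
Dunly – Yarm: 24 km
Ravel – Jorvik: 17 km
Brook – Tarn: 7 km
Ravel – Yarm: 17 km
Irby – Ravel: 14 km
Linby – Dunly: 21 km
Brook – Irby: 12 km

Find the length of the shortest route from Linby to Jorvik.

54 km

Running Dijkstra from Linby:
Linby: 0
Dunly: 21  (via Linby)
Irby: 23  (via Linby)
Garth: 26  (via Dunly)
Tarn: 30  (via Irby)
Brook: 35  (via Irby)
Ravel: 37  (via Irby)
Yarm: 45  (via Dunly)
Jorvik: 54  (via Ravel)
Shortest route: Linby → Irby → Ravel → Jorvik = 54 km.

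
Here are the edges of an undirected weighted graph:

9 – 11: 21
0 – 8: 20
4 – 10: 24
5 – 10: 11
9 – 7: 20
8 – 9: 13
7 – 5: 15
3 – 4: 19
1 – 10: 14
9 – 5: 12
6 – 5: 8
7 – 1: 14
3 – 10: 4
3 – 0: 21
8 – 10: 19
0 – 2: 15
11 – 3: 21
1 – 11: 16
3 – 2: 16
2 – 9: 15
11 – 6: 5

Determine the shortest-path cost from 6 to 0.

Settle nodes by increasing distance from 6:
6: 0
11: 5  (via 6)
5: 8  (via 6)
10: 19  (via 5)
9: 20  (via 5)
1: 21  (via 11)
3: 23  (via 10)
7: 23  (via 5)
8: 33  (via 9)
2: 35  (via 9)
4: 42  (via 3)
0: 44  (via 3)
Shortest route: 6 → 5 → 10 → 3 → 0 = 44.

44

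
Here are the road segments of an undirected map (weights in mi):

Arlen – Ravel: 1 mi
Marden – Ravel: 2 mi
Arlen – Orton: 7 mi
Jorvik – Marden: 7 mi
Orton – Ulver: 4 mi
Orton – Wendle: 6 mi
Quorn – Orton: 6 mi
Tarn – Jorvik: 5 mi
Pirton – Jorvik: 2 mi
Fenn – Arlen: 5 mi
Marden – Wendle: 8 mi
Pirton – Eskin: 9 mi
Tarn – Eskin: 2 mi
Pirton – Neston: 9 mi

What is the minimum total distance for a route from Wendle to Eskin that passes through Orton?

30 mi

Best Wendle to Orton: Wendle → Orton costing 6
Shortest Orton→Eskin: Orton → Arlen → Ravel → Marden → Jorvik → Tarn → Eskin = 24
Total via Orton: 6 + 24 = 30 mi.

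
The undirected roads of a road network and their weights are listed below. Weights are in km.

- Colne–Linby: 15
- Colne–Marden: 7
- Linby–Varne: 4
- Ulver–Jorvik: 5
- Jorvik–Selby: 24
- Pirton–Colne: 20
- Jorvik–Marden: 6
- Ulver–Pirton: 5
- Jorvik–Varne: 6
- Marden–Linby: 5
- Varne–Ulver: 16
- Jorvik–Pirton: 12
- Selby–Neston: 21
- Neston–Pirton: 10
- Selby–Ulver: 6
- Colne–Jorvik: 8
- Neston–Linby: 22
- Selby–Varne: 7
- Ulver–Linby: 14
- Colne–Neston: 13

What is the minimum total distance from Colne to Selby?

Running Dijkstra from Colne:
Colne: 0
Marden: 7  (via Colne)
Jorvik: 8  (via Colne)
Linby: 12  (via Marden)
Neston: 13  (via Colne)
Ulver: 13  (via Jorvik)
Varne: 14  (via Jorvik)
Pirton: 18  (via Ulver)
Selby: 19  (via Ulver)
Shortest route: Colne → Jorvik → Ulver → Selby = 19 km.

19 km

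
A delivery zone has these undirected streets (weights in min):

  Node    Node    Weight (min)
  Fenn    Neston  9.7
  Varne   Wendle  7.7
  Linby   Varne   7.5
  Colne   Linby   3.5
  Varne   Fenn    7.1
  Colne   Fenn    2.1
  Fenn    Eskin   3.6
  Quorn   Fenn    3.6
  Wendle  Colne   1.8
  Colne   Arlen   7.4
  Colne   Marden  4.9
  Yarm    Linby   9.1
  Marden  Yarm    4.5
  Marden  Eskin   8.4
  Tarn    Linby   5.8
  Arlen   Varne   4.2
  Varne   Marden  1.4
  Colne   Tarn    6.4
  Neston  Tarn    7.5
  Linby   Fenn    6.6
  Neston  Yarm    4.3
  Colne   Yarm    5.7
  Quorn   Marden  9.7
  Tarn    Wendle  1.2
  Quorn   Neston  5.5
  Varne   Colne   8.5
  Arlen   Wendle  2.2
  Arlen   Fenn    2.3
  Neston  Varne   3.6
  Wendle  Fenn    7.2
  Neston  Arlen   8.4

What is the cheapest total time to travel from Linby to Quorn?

9.2 min

Running Dijkstra from Linby:
Linby: 0
Colne: 3.5  (via Linby)
Wendle: 5.3  (via Colne)
Fenn: 5.6  (via Colne)
Tarn: 5.8  (via Linby)
Varne: 7.5  (via Linby)
Arlen: 7.5  (via Wendle)
Marden: 8.4  (via Colne)
Yarm: 9.1  (via Linby)
Quorn: 9.2  (via Fenn)
Shortest route: Linby → Colne → Fenn → Quorn = 9.2 min.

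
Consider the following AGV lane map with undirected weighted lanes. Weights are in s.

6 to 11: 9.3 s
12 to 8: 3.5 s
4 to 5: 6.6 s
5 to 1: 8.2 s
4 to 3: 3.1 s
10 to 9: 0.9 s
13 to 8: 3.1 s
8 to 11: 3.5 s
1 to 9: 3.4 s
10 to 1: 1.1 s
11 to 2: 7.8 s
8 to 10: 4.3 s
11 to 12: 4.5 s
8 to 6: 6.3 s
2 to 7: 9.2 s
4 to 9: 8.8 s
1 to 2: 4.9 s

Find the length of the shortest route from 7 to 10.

15.2 s

Running Dijkstra from 7:
7: 0
2: 9.2  (via 7)
1: 14.1  (via 2)
10: 15.2  (via 1)
Shortest route: 7–2–1–10 = 15.2 s.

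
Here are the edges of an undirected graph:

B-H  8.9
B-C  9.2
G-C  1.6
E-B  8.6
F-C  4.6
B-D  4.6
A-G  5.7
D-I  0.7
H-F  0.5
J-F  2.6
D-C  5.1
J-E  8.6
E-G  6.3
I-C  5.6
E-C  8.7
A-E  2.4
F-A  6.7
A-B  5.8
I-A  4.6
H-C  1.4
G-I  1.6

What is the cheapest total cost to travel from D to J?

Running Dijkstra from D:
D: 0
I: 0.7  (via D)
G: 2.3  (via I)
C: 3.9  (via G)
B: 4.6  (via D)
A: 5.3  (via I)
H: 5.3  (via C)
F: 5.8  (via H)
E: 7.7  (via A)
J: 8.4  (via F)
Shortest route: D–I–G–C–H–F–J = 8.4.

8.4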